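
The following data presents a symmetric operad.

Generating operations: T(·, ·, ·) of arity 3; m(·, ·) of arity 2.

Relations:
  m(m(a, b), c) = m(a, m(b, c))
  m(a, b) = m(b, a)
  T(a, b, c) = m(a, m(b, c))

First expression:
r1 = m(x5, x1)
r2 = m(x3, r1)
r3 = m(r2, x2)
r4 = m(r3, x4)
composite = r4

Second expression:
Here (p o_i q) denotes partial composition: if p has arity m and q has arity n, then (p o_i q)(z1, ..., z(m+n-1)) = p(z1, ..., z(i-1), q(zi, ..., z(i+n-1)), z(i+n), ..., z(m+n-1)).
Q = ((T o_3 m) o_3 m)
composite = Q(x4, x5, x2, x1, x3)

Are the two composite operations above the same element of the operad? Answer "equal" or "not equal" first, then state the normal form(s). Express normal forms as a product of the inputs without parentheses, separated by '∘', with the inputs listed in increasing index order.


equal: each reduces to x1 ∘ x2 ∘ x3 ∘ x4 ∘ x5


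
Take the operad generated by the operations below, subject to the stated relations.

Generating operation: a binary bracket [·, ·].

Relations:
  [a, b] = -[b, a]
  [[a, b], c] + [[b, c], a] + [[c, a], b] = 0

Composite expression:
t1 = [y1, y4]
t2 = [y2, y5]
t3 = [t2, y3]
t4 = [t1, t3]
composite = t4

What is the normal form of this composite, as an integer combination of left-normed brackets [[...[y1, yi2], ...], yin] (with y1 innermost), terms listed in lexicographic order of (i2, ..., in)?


[[[[y1, y4], y2], y5], y3] - [[[[y1, y4], y3], y2], y5] + [[[[y1, y4], y3], y5], y2] - [[[[y1, y4], y5], y2], y3]

A multilinear Lie element is pinned by y1-initial words (y1 innermost).
Composite bracket: [[y1, y4], [[y2, y5], y3]]
Under [a, b] = ab - ba we get 16 signed associative words (2^4 = 16).
Only words starting with y1 matter:
  y1y4y2y5y3 (sign +1) contributes +[[[[y1, y4], y2], y5], y3]
  y1y4y3y2y5 (sign -1) contributes -[[[[y1, y4], y3], y2], y5]
  y1y4y3y5y2 (sign +1) contributes +[[[[y1, y4], y3], y5], y2]
  y1y4y5y2y3 (sign -1) contributes -[[[[y1, y4], y5], y2], y3]


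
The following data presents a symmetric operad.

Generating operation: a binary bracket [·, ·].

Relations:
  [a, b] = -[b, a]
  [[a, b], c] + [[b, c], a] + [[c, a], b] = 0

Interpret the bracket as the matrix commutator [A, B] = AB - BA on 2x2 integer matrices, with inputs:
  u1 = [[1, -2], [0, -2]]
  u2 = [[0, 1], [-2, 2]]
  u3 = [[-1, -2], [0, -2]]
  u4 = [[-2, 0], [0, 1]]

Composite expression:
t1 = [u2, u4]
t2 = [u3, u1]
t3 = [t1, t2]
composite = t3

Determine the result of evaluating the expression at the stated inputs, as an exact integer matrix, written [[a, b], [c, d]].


[[-24, 0], [0, 24]]

[u2, u4] = [[0, 3], [6, 0]]
[u3, u1] = [[0, 4], [0, 0]]
[[u2, u4], [u3, u1]] = [[-24, 0], [0, 24]]


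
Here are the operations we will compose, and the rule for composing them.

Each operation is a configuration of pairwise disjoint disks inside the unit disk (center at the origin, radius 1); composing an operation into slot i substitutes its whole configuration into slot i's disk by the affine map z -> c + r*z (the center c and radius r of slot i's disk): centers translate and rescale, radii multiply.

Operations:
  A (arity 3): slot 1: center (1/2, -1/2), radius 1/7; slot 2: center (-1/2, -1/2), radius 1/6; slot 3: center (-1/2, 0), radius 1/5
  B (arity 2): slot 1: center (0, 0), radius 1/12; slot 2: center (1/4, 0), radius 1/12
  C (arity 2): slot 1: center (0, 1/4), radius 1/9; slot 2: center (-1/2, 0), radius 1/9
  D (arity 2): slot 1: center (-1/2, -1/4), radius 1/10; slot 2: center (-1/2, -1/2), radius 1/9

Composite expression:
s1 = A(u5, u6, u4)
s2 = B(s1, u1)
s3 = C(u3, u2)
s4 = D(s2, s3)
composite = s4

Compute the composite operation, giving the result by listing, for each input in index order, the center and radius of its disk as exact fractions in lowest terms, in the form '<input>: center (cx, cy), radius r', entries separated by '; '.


Follow each u-input down from D: c' goes to c + r*c', radius to r*r'.
u5: after 3 affine steps, its disk has center (-119/240, -61/240), radius 1/840
u6: after 3 affine steps, its disk has center (-121/240, -61/240), radius 1/720
u4: after 3 affine steps, its disk has center (-121/240, -1/4), radius 1/600
u1: after 2 affine steps, its disk has center (-19/40, -1/4), radius 1/120
u3: after 2 affine steps, its disk has center (-1/2, -17/36), radius 1/81
u2: after 2 affine steps, its disk has center (-5/9, -1/2), radius 1/81

u1: center (-19/40, -1/4), radius 1/120; u2: center (-5/9, -1/2), radius 1/81; u3: center (-1/2, -17/36), radius 1/81; u4: center (-121/240, -1/4), radius 1/600; u5: center (-119/240, -61/240), radius 1/840; u6: center (-121/240, -61/240), radius 1/720


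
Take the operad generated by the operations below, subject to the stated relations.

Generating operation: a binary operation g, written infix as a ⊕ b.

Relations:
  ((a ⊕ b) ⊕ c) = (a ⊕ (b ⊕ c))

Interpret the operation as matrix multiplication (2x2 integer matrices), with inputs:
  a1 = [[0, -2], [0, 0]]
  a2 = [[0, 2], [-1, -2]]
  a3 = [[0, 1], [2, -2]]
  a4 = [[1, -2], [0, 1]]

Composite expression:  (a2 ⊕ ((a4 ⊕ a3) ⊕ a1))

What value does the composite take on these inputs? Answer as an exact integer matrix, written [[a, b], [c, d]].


(a4 ⊕ a3) = [[-4, 5], [2, -2]]
((a4 ⊕ a3) ⊕ a1) = [[0, 8], [0, -4]]
(a2 ⊕ ((a4 ⊕ a3) ⊕ a1)) = [[0, -8], [0, 0]]

[[0, -8], [0, 0]]


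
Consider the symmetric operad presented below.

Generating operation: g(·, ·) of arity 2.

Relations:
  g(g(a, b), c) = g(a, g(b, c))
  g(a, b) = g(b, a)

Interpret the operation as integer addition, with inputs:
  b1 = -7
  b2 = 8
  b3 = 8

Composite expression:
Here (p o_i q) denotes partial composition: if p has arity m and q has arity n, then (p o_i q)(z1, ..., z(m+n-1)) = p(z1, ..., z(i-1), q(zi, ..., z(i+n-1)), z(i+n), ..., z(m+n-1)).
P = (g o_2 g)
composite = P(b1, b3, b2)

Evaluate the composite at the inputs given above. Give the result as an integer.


g(b3, b2) = 16
g(b1, g(b3, b2)) = 9

9


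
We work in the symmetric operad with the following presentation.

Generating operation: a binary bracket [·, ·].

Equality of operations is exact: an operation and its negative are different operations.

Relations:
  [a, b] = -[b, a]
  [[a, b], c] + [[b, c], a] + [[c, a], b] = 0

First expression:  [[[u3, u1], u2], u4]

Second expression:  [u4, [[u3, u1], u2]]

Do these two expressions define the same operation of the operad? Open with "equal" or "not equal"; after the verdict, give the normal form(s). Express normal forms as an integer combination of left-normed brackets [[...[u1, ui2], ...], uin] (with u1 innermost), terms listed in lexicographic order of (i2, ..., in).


The first expression, normalized: -[[[u1, u3], u2], u4]
The second expression, normalized: [[[u1, u3], u2], u4]
Different reductions; not equal.

not equal: they reduce to -[[[u1, u3], u2], u4] and [[[u1, u3], u2], u4]


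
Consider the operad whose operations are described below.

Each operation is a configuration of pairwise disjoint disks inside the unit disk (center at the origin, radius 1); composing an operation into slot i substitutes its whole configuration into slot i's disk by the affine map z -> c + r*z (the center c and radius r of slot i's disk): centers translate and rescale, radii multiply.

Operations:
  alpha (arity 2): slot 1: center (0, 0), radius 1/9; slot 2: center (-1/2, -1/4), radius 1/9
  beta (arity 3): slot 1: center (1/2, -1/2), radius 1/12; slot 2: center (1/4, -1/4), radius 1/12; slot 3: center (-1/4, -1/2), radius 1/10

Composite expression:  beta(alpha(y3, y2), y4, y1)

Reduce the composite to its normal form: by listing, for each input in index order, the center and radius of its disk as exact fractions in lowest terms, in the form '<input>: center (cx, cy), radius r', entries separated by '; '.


y1: center (-1/4, -1/2), radius 1/10; y2: center (11/24, -25/48), radius 1/108; y3: center (1/2, -1/2), radius 1/108; y4: center (1/4, -1/4), radius 1/12


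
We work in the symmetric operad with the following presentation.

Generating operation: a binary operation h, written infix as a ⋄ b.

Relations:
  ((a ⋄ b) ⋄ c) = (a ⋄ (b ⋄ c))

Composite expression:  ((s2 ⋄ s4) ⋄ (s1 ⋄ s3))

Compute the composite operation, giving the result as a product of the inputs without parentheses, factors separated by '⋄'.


Under associativity of h, the answer is the s's in reading order.
(s2 ⋄ s4) flattens to s2 ⋄ s4
(s1 ⋄ s3) flattens to s1 ⋄ s3
((s2 ⋄ s4) ⋄ (s1 ⋄ s3)) flattens to s2 ⋄ s4 ⋄ s1 ⋄ s3

s2 ⋄ s4 ⋄ s1 ⋄ s3


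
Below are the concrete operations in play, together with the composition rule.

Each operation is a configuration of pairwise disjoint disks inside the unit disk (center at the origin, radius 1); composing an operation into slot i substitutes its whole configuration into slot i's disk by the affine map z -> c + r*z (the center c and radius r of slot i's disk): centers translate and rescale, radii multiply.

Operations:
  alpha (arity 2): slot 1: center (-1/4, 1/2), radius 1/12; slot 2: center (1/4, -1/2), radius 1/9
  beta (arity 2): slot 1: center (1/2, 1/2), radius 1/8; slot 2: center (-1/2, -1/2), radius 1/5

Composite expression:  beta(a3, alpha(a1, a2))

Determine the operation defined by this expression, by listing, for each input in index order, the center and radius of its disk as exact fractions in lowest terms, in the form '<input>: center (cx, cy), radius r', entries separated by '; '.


a1: center (-11/20, -2/5), radius 1/60; a2: center (-9/20, -3/5), radius 1/45; a3: center (1/2, 1/2), radius 1/8

Below beta, radii multiply path by path; the a-disk centers shift.
a3: after 1 affine step, its disk has center (1/2, 1/2), radius 1/8
a1: after 2 affine steps, its disk has center (-11/20, -2/5), radius 1/60
a2: after 2 affine steps, its disk has center (-9/20, -3/5), radius 1/45


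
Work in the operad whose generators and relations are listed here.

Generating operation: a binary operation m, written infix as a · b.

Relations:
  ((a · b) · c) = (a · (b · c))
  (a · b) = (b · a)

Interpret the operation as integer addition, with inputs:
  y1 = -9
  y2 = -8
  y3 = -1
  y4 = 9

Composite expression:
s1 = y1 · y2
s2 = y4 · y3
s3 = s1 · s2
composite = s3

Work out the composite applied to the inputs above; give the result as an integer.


-9

(y1 · y2) = -17
(y4 · y3) = 8
((y1 · y2) · (y4 · y3)) = -9


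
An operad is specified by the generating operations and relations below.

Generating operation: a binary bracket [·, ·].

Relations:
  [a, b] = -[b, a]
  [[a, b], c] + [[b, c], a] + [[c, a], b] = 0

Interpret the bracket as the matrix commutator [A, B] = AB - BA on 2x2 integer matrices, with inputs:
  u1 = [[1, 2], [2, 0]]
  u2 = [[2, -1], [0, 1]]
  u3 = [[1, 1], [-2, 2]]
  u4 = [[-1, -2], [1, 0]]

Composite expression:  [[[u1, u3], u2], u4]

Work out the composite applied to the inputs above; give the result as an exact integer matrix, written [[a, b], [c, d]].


[[9, 9], [0, -9]]

[u1, u3] = [[-6, 3], [0, 6]]
[[u1, u3], u2] = [[0, 9], [0, 0]]
[[[u1, u3], u2], u4] = [[9, 9], [0, -9]]


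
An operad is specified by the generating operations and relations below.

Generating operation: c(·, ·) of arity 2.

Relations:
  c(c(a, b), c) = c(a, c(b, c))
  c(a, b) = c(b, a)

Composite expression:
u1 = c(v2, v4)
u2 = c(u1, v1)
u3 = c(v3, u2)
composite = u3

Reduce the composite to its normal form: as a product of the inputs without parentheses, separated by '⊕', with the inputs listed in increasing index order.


v1 ⊕ v2 ⊕ v3 ⊕ v4

Shape and order are irrelevant to c; the v-input set decides.
c(v2, v4) linearizes to v2 ⊕ v4
c(c(v2, v4), v1) linearizes to v2 ⊕ v4 ⊕ v1
c(v3, c(c(v2, v4), v1)) linearizes to v3 ⊕ v2 ⊕ v4 ⊕ v1
sorting the factors by input index: v1 ⊕ v2 ⊕ v3 ⊕ v4


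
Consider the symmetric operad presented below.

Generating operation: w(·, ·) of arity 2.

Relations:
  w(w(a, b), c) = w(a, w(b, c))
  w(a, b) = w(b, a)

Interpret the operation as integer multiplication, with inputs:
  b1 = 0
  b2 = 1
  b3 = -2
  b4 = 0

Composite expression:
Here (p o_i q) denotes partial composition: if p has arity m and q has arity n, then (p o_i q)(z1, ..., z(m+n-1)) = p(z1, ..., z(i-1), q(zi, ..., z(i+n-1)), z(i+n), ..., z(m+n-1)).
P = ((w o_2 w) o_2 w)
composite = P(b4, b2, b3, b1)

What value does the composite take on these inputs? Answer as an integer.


0

w(b2, b3) = -2
w(w(b2, b3), b1) = 0
w(b4, w(w(b2, b3), b1)) = 0


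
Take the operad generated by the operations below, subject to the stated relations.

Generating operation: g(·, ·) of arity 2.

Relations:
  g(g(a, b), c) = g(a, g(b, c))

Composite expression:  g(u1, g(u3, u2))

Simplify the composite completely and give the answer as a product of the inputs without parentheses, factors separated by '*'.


Key point: g is associative — brackets drop, the u-order remains.
g(u3, u2) collapses to u3 * u2
g(u1, g(u3, u2)) collapses to u1 * u3 * u2

u1 * u3 * u2


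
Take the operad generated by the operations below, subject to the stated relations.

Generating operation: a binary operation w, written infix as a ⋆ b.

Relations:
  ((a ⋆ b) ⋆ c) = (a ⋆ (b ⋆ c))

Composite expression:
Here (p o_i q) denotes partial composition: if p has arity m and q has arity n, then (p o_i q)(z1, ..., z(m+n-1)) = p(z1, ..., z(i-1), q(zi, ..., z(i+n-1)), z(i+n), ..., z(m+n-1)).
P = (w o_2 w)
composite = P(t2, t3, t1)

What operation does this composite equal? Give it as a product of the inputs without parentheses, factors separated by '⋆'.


The w-tree's shape is irrelevant; the t-reading-order decides.
(t3 ⋆ t1) reduces to t3 ⋆ t1
(t2 ⋆ (t3 ⋆ t1)) reduces to t2 ⋆ t3 ⋆ t1

t2 ⋆ t3 ⋆ t1


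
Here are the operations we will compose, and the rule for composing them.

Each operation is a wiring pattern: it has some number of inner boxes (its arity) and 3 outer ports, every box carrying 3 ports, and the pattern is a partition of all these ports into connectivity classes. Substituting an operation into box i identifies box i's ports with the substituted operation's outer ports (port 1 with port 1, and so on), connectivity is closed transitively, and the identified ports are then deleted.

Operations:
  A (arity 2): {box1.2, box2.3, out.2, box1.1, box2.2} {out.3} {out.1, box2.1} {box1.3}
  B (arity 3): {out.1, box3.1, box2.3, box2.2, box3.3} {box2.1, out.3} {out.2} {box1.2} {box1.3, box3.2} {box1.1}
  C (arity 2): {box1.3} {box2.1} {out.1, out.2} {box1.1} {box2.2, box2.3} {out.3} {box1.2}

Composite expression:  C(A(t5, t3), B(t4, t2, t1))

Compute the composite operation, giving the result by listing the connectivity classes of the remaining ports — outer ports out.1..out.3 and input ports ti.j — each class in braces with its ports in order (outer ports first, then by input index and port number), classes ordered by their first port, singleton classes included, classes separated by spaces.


Two ports join when wires chain via C-identified ports.
after A, the pattern on (t5, t3) reads {out.1, t3.1} {out.2, t3.2, t3.3, t5.1, t5.2} {out.3} {t5.3} (out.j = its outer ports)
after B, the pattern on (t4, t2, t1) reads {out.1, t1.1, t1.3, t2.2, t2.3} {out.2} {out.3, t2.1} {t1.2, t4.3} {t4.1} {t4.2} (out.j = its outer ports)
after C, the pattern on (t5, t3, t4, t2, t1) reads {out.1, out.2} {out.3} {t1.1, t1.3, t2.2, t2.3} {t1.2, t4.3} {t2.1} {t3.1} {t3.2, t3.3, t5.1, t5.2} {t4.1} {t4.2} {t5.3} (out.j = its outer ports)

{out.1, out.2} {out.3} {t1.1, t1.3, t2.2, t2.3} {t1.2, t4.3} {t2.1} {t3.1} {t3.2, t3.3, t5.1, t5.2} {t4.1} {t4.2} {t5.3}


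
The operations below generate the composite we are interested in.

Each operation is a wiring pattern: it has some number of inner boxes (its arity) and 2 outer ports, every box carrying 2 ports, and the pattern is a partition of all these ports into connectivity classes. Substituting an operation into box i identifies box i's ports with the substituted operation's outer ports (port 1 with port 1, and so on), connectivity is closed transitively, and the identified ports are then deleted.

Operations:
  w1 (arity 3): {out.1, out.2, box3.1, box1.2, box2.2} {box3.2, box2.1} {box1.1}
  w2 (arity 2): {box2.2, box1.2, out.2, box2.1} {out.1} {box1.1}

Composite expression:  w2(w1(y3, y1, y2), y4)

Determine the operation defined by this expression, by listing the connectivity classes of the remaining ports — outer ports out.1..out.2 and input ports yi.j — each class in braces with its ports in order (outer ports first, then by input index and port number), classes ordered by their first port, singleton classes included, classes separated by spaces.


{out.1} {out.2, y1.2, y2.1, y3.2, y4.1, y4.2} {y1.1, y2.2} {y3.1}

Two ports join when wires chain via w2-identified ports.
through w1, on inputs (y3, y1, y2): {out.1, out.2, y1.2, y2.1, y3.2} {y1.1, y2.2} {y3.1} (out.j = stage outer ports)
through w2, on inputs (y3, y1, y2, y4): {out.1} {out.2, y1.2, y2.1, y3.2, y4.1, y4.2} {y1.1, y2.2} {y3.1} (out.j = stage outer ports)


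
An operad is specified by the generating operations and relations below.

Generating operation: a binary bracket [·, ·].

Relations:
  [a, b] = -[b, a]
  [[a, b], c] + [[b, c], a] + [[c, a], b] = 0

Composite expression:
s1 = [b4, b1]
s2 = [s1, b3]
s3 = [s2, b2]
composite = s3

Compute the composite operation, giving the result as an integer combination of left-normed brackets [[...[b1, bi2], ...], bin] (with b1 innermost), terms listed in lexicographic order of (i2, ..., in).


Antisymmetry and Jacobi reduce to b1-anchored left-normed brackets.
Composite bracket: [[[b4, b1], b3], b2]
Each bracket splits as ab - ba, giving 8 signed words (2^3 = 8).
Only words starting with b1 matter:
  sign of b1b4b3b2 is -1, so it contributes -[[[b1, b4], b3], b2]

-[[[b1, b4], b3], b2]


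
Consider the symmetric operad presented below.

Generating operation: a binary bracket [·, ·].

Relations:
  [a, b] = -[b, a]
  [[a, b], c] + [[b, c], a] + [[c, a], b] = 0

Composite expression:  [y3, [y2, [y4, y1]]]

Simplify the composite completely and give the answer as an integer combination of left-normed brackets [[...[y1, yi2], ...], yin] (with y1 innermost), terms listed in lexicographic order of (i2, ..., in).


Expand each bracket as ab - ba; the y1-initial words give the coefficients.
Composite bracket: [y3, [y2, [y4, y1]]]
Applying ab - ba throughout gives 8 signed words (2^3 = 8).
Words beginning with y1 determine it all:
  word y1y4y2y3 has sign -1, contributing -[[[y1, y4], y2], y3]

-[[[y1, y4], y2], y3]


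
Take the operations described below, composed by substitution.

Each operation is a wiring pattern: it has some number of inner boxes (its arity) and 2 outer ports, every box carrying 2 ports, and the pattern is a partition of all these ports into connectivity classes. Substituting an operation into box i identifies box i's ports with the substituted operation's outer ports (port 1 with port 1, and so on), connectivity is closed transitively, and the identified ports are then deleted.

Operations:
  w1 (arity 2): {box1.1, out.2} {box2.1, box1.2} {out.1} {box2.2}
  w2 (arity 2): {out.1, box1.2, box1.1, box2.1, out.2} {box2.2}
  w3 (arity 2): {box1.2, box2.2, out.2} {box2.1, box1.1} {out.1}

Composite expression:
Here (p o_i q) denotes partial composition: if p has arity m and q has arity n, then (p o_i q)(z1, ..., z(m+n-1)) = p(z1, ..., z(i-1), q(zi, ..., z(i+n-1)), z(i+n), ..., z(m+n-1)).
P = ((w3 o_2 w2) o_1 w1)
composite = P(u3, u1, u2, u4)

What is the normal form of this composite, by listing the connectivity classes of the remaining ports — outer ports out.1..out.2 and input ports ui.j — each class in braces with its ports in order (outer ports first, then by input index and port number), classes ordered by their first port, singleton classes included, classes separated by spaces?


{out.1} {out.2, u2.1, u2.2, u3.1, u4.1} {u1.1, u3.2} {u1.2} {u4.2}

Reachability decides: close wires over w3-identified ports.
through w1, on inputs (u3, u1): {out.1} {out.2, u3.1} {u1.1, u3.2} {u1.2} (out.j = stage outer ports)
through w2, on inputs (u2, u4): {out.1, out.2, u2.1, u2.2, u4.1} {u4.2} (out.j = stage outer ports)
through w3, on inputs (u3, u1, u2, u4): {out.1} {out.2, u2.1, u2.2, u3.1, u4.1} {u1.1, u3.2} {u1.2} {u4.2} (out.j = stage outer ports)


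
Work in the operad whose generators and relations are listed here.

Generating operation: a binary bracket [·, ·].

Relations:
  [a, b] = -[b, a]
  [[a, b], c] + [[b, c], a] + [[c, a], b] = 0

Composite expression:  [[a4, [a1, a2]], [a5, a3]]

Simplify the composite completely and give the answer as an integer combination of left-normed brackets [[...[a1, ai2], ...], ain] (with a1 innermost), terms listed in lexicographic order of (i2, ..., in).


[[[[a1, a2], a4], a3], a5] - [[[[a1, a2], a4], a5], a3]

A multilinear Lie element is pinned by a1-initial words (a1 innermost).
Composite bracket: [[a4, [a1, a2]], [a5, a3]]
The bracket unfolds into 16 signed words via [a, b] = ab - ba (2^4 = 16).
Only words starting with a1 matter:
  a1a2a4a3a5 (sign +1) contributes +[[[[a1, a2], a4], a3], a5]
  a1a2a4a5a3 (sign -1) contributes -[[[[a1, a2], a4], a5], a3]


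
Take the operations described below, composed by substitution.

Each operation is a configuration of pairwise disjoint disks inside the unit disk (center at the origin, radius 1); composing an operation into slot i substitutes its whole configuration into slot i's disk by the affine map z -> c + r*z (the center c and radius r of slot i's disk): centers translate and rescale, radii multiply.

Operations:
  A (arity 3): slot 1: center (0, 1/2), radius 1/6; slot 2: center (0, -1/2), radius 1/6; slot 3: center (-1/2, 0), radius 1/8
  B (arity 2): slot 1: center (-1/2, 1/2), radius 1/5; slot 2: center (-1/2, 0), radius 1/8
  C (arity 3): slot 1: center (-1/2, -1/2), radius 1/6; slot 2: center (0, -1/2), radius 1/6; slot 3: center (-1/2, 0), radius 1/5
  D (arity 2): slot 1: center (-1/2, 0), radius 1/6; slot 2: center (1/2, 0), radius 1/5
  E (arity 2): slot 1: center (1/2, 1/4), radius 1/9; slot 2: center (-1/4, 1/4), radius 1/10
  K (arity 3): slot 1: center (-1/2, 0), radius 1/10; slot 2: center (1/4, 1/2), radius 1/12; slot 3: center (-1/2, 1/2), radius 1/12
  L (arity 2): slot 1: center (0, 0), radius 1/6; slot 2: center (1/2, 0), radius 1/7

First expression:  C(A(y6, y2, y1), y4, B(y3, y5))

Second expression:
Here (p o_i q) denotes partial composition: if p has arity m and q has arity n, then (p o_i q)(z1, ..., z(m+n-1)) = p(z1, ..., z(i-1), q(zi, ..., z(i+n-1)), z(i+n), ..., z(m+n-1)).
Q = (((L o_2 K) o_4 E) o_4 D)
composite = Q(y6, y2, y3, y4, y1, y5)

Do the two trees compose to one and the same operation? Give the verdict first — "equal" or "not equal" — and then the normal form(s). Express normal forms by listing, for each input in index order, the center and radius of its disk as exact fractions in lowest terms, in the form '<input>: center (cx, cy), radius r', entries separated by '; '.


not equal; the first gives y1: center (-7/12, -1/2), radius 1/48; y2: center (-1/2, -7/12), radius 1/36; y3: center (-3/5, 1/10), radius 1/25; y4: center (0, -1/2), radius 1/6; y5: center (-3/5, 0), radius 1/40; y6: center (-1/2, -5/12), radius 1/36 and the second y1: center (47/108, 25/336), radius 1/3780; y2: center (3/7, 0), radius 1/70; y3: center (15/28, 1/14), radius 1/84; y4: center (82/189, 25/336), radius 1/4536; y5: center (143/336, 25/336), radius 1/840; y6: center (0, 0), radius 1/6


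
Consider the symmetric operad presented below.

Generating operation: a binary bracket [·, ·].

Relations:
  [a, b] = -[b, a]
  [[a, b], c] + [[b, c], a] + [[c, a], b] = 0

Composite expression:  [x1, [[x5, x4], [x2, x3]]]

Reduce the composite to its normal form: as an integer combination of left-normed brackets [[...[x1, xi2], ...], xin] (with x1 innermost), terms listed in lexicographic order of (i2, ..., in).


[[[[x1, x2], x3], x4], x5] - [[[[x1, x2], x3], x5], x4] - [[[[x1, x3], x2], x4], x5] + [[[[x1, x3], x2], x5], x4] - [[[[x1, x4], x5], x2], x3] + [[[[x1, x4], x5], x3], x2] + [[[[x1, x5], x4], x2], x3] - [[[[x1, x5], x4], x3], x2]

A multilinear Lie element is pinned by x1-initial words (x1 innermost).
Composite bracket: [x1, [[x5, x4], [x2, x3]]]
Each bracket splits as ab - ba, giving 16 signed words (2^4 = 16).
Collect the words opening with x1:
  x1x2x3x4x5 (sign +1) contributes +[[[[x1, x2], x3], x4], x5]
  x1x2x3x5x4 (sign -1) contributes -[[[[x1, x2], x3], x5], x4]
  x1x3x2x4x5 (sign -1) contributes -[[[[x1, x3], x2], x4], x5]
  x1x3x2x5x4 (sign +1) contributes +[[[[x1, x3], x2], x5], x4]
  x1x4x5x2x3 (sign -1) contributes -[[[[x1, x4], x5], x2], x3]
  x1x4x5x3x2 (sign +1) contributes +[[[[x1, x4], x5], x3], x2]
  x1x5x4x2x3 (sign +1) contributes +[[[[x1, x5], x4], x2], x3]
  x1x5x4x3x2 (sign -1) contributes -[[[[x1, x5], x4], x3], x2]


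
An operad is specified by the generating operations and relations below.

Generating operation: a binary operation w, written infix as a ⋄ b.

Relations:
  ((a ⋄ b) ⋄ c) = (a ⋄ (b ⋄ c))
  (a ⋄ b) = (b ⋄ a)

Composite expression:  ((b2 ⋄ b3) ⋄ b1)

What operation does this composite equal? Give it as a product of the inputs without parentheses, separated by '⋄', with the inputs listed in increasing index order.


b1 ⋄ b2 ⋄ b3

With w associative and commutative, the b-input set is all that matters.
(b2 ⋄ b3) flattens to b2 ⋄ b3
((b2 ⋄ b3) ⋄ b1) flattens to b2 ⋄ b3 ⋄ b1
commutativity sorts the factors: b1 ⋄ b2 ⋄ b3


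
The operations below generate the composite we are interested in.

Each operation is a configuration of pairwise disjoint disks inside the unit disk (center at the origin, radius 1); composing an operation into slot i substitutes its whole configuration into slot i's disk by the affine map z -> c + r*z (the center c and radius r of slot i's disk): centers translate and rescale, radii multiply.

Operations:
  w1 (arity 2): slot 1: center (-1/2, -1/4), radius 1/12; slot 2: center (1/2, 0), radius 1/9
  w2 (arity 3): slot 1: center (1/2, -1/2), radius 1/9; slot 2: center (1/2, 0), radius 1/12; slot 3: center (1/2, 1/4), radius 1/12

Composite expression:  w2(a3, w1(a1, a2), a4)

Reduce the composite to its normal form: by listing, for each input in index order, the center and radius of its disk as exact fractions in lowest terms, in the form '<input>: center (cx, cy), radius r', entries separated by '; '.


a1: center (11/24, -1/48), radius 1/144; a2: center (13/24, 0), radius 1/108; a3: center (1/2, -1/2), radius 1/9; a4: center (1/2, 1/4), radius 1/12

Only the slot chain above each a matters under w2; compose those maps.
for a3, the 1-step affine chain lands on center (1/2, -1/2), radius 1/9
for a1, the 2-step affine chain lands on center (11/24, -1/48), radius 1/144
for a2, the 2-step affine chain lands on center (13/24, 0), radius 1/108
for a4, the 1-step affine chain lands on center (1/2, 1/4), radius 1/12


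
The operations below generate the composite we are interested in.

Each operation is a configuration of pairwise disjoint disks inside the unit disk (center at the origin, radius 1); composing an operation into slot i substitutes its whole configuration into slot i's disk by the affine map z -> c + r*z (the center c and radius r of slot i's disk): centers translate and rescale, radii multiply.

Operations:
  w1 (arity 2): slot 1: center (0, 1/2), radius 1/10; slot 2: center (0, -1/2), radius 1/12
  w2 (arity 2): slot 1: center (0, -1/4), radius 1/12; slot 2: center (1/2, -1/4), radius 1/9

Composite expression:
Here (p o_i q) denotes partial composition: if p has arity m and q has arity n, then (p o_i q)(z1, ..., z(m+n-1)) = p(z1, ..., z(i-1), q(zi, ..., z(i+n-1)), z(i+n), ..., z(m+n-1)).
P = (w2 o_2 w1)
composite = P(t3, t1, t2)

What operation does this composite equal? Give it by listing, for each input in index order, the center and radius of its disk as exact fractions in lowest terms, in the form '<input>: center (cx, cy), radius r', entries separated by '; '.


Each t-disk chains the slot maps above it in w2; radii multiply.
t3: after 1 affine step, its disk has center (0, -1/4), radius 1/12
t1: after 2 affine steps, its disk has center (1/2, -7/36), radius 1/90
t2: after 2 affine steps, its disk has center (1/2, -11/36), radius 1/108

t1: center (1/2, -7/36), radius 1/90; t2: center (1/2, -11/36), radius 1/108; t3: center (0, -1/4), radius 1/12


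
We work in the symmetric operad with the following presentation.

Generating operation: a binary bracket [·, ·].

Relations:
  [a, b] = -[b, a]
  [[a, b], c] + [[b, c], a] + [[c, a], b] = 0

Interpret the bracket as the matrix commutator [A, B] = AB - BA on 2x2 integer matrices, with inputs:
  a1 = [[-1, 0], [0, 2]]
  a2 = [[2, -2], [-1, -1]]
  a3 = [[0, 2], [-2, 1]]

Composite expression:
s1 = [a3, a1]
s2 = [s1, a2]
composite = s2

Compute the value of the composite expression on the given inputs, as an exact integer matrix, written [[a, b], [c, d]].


[[6, -18], [18, -6]]

[a3, a1] = [[0, 6], [6, 0]]
[[a3, a1], a2] = [[6, -18], [18, -6]]


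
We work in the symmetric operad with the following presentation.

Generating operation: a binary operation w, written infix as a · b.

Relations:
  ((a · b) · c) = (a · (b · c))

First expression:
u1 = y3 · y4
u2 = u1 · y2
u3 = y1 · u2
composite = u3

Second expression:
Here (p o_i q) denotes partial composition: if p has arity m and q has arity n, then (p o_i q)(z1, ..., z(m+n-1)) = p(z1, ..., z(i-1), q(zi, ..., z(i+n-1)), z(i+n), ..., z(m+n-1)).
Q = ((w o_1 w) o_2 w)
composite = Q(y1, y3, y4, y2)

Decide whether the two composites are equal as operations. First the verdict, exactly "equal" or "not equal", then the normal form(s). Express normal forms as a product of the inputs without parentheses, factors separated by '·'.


Normal form of the first expression: y1 · y3 · y4 · y2
Normal form of the second expression: y1 · y3 · y4 · y2
Same normal form: equal.

equal — both sides give y1 · y3 · y4 · y2


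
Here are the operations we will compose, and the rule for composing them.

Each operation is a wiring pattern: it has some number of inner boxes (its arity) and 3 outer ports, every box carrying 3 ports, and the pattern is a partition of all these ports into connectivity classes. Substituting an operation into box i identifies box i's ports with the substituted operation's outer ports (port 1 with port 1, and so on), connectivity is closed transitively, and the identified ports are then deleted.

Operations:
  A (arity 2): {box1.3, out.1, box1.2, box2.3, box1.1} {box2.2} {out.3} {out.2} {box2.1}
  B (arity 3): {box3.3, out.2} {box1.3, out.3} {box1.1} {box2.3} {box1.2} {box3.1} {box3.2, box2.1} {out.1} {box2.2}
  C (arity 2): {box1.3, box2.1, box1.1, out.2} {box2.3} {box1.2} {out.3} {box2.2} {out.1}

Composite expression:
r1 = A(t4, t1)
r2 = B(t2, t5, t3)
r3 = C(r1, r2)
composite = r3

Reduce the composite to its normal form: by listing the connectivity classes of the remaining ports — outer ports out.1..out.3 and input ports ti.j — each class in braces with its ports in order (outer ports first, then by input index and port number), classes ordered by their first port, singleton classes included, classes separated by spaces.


{out.1} {out.2, t1.3, t4.1, t4.2, t4.3} {out.3} {t1.1} {t1.2} {t2.1} {t2.2} {t2.3} {t3.1} {t3.2, t5.1} {t3.3} {t5.2} {t5.3}


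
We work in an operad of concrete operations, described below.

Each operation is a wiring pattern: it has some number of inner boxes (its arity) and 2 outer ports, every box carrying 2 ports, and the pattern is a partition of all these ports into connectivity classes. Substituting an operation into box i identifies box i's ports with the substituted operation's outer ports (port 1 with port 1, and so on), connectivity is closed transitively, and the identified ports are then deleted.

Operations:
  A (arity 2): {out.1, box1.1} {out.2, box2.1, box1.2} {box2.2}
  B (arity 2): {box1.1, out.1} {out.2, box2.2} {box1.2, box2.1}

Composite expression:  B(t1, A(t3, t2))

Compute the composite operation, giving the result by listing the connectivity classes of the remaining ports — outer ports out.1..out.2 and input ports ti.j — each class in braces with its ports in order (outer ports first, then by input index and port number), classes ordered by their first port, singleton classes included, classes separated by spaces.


{out.1, t1.1} {out.2, t2.1, t3.2} {t1.2, t3.1} {t2.2}

After gluing at B, chains via deleted ports link the t-ports.
the subtree at A composes to {out.1, t3.1} {out.2, t2.1, t3.2} {t2.2} on (t3, t2); out.j = own outer ports
the subtree at B composes to {out.1, t1.1} {out.2, t2.1, t3.2} {t1.2, t3.1} {t2.2} on (t1, t3, t2); out.j = own outer ports


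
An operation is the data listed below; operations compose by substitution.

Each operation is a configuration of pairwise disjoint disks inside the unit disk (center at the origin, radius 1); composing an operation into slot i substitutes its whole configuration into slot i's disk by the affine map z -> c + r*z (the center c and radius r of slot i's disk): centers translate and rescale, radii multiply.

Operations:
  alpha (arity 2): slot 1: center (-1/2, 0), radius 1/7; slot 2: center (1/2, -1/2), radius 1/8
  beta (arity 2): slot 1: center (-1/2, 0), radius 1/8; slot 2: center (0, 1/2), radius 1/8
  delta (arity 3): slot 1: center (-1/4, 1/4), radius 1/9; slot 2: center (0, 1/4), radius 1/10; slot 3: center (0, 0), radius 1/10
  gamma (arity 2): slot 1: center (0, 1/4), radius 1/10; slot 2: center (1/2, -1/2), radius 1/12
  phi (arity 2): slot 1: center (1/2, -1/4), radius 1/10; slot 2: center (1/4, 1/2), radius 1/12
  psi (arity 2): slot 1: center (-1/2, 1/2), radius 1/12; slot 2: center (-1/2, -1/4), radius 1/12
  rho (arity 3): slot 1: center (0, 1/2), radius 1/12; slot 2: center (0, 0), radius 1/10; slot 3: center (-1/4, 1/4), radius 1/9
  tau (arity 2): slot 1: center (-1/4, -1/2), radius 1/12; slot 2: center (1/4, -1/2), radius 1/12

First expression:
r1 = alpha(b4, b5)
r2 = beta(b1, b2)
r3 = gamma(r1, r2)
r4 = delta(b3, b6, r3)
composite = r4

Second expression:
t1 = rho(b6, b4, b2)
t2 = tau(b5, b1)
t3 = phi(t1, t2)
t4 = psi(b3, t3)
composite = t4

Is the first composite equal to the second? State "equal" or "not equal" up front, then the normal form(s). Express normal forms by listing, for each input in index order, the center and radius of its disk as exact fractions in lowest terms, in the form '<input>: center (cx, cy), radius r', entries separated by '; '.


not equal; the first gives b1: center (11/240, -1/20), radius 1/960; b2: center (1/20, -11/240), radius 1/960; b3: center (-1/4, 1/4), radius 1/9; b4: center (-1/200, 1/40), radius 1/700; b5: center (1/200, 1/50), radius 1/800; b6: center (0, 1/4), radius 1/10 and the second b1: center (-275/576, -61/288), radius 1/1728; b2: center (-221/480, -43/160), radius 1/1080; b3: center (-1/2, 1/2), radius 1/12; b4: center (-11/24, -13/48), radius 1/1200; b5: center (-277/576, -61/288), radius 1/1728; b6: center (-11/24, -4/15), radius 1/1440

Reducing the first expression gives b1: center (11/240, -1/20), radius 1/960; b2: center (1/20, -11/240), radius 1/960; b3: center (-1/4, 1/4), radius 1/9; b4: center (-1/200, 1/40), radius 1/700; b5: center (1/200, 1/50), radius 1/800; b6: center (0, 1/4), radius 1/10
Reducing the second expression gives b1: center (-275/576, -61/288), radius 1/1728; b2: center (-221/480, -43/160), radius 1/1080; b3: center (-1/2, 1/2), radius 1/12; b4: center (-11/24, -13/48), radius 1/1200; b5: center (-277/576, -61/288), radius 1/1728; b6: center (-11/24, -4/15), radius 1/1440
They disagree, so not equal.


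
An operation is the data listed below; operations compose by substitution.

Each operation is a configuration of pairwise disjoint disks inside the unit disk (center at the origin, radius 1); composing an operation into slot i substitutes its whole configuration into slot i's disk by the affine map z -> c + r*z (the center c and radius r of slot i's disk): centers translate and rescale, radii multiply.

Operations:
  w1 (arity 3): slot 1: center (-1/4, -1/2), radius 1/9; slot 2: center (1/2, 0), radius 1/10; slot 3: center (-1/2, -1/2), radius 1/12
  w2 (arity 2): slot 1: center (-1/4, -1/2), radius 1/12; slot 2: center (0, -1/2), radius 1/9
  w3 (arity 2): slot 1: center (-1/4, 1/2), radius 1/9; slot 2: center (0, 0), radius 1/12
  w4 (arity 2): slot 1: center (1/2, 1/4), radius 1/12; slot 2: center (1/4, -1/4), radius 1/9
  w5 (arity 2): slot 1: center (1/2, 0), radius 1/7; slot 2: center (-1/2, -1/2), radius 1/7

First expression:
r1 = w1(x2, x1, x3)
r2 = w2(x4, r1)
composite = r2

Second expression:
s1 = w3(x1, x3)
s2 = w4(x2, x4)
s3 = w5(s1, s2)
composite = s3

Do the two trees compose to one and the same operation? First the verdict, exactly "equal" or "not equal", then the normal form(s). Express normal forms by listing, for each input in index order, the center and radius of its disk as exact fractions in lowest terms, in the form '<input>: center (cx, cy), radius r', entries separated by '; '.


not equal; the first gives x1: center (1/18, -1/2), radius 1/90; x2: center (-1/36, -5/9), radius 1/81; x3: center (-1/18, -5/9), radius 1/108; x4: center (-1/4, -1/2), radius 1/12 and the second x1: center (13/28, 1/14), radius 1/63; x2: center (-3/7, -13/28), radius 1/84; x3: center (1/2, 0), radius 1/84; x4: center (-13/28, -15/28), radius 1/63

The first expression reduces to x1: center (1/18, -1/2), radius 1/90; x2: center (-1/36, -5/9), radius 1/81; x3: center (-1/18, -5/9), radius 1/108; x4: center (-1/4, -1/2), radius 1/12
The second expression reduces to x1: center (13/28, 1/14), radius 1/63; x2: center (-3/7, -13/28), radius 1/84; x3: center (1/2, 0), radius 1/84; x4: center (-13/28, -15/28), radius 1/63
Distinct normal forms: not equal.


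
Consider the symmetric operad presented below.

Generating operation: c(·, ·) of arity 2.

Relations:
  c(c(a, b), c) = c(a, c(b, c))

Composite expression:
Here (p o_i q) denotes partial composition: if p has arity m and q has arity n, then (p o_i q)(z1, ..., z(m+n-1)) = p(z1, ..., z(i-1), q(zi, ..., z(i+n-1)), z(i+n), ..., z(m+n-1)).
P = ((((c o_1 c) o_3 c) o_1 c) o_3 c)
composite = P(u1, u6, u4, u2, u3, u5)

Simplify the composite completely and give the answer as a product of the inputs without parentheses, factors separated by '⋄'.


Key point: c is associative — brackets drop, the u-order remains.
c(u1, u6) linearizes to u1 ⋄ u6
c(u4, u2) linearizes to u4 ⋄ u2
c(c(u1, u6), c(u4, u2)) linearizes to u1 ⋄ u6 ⋄ u4 ⋄ u2
c(u3, u5) linearizes to u3 ⋄ u5
c(c(c(u1, u6), c(u4, u2)), c(u3, u5)) linearizes to u1 ⋄ u6 ⋄ u4 ⋄ u2 ⋄ u3 ⋄ u5

u1 ⋄ u6 ⋄ u4 ⋄ u2 ⋄ u3 ⋄ u5


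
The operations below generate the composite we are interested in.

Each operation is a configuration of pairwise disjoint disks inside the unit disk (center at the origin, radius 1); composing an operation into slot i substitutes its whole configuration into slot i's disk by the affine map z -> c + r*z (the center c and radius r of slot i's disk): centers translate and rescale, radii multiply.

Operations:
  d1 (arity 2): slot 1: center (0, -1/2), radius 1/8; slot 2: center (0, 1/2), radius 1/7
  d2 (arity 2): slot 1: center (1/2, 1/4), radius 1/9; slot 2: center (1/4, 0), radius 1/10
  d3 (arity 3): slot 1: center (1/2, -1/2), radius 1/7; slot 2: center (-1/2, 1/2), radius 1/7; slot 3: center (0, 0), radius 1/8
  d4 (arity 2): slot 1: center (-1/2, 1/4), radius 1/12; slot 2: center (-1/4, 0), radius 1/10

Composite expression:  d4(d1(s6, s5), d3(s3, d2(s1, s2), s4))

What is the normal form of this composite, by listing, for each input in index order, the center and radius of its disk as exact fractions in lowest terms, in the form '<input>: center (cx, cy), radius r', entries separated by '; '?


s1: center (-41/140, 3/56), radius 1/630; s2: center (-83/280, 1/20), radius 1/700; s3: center (-1/5, -1/20), radius 1/70; s4: center (-1/4, 0), radius 1/80; s5: center (-1/2, 7/24), radius 1/84; s6: center (-1/2, 5/24), radius 1/96


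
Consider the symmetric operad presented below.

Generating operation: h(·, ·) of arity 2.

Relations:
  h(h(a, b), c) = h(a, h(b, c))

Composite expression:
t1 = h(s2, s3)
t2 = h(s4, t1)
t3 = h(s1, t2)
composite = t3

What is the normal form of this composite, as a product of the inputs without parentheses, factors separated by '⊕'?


s1 ⊕ s4 ⊕ s2 ⊕ s3

Under associativity of h, the answer is the s's in reading order.
h(s2, s3) linearizes to s2 ⊕ s3
h(s4, h(s2, s3)) linearizes to s4 ⊕ s2 ⊕ s3
h(s1, h(s4, h(s2, s3))) linearizes to s1 ⊕ s4 ⊕ s2 ⊕ s3
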